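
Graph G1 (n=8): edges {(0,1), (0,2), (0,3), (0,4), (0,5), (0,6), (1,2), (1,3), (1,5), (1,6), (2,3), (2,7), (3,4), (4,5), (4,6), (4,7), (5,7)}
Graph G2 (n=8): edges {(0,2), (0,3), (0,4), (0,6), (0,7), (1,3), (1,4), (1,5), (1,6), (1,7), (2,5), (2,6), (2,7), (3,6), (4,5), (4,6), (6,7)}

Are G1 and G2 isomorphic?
Yes, isomorphic

The graphs are isomorphic.
One valid mapping φ: V(G1) → V(G2): 0→6, 1→0, 2→2, 3→7, 4→1, 5→4, 6→3, 7→5

Verify φ preserves adjacency — for each edge of G1, its image is an edge of G2:
  (0,1) → (φ(0),φ(1)) = (0,6) ∈ E(G2) ✓
  (0,2) → (φ(0),φ(2)) = (2,6) ∈ E(G2) ✓
  (0,3) → (φ(0),φ(3)) = (6,7) ∈ E(G2) ✓
  (0,4) → (φ(0),φ(4)) = (1,6) ∈ E(G2) ✓
  (0,5) → (φ(0),φ(5)) = (4,6) ∈ E(G2) ✓
  (0,6) → (φ(0),φ(6)) = (3,6) ∈ E(G2) ✓
  (1,2) → (φ(1),φ(2)) = (0,2) ∈ E(G2) ✓
  (1,3) → (φ(1),φ(3)) = (0,7) ∈ E(G2) ✓
  (1,5) → (φ(1),φ(5)) = (0,4) ∈ E(G2) ✓
  (1,6) → (φ(1),φ(6)) = (0,3) ∈ E(G2) ✓
  (2,3) → (φ(2),φ(3)) = (2,7) ∈ E(G2) ✓
  (2,7) → (φ(2),φ(7)) = (2,5) ∈ E(G2) ✓
  (3,4) → (φ(3),φ(4)) = (1,7) ∈ E(G2) ✓
  (4,5) → (φ(4),φ(5)) = (1,4) ∈ E(G2) ✓
  (4,6) → (φ(4),φ(6)) = (1,3) ∈ E(G2) ✓
  (4,7) → (φ(4),φ(7)) = (1,5) ∈ E(G2) ✓
  (5,7) → (φ(5),φ(7)) = (4,5) ∈ E(G2) ✓
All 17 edges of G1 map to edges of G2, and |E(G1)| = |E(G2)| = 17, so φ is a bijection on edges as well as vertices. Hence G1 ≅ G2.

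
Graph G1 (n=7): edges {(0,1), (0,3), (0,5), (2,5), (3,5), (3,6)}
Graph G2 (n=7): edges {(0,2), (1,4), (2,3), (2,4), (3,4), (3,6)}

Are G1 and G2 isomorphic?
Yes, isomorphic

The graphs are isomorphic.
One valid mapping φ: V(G1) → V(G2): 0→3, 1→6, 2→0, 3→4, 4→5, 5→2, 6→1

Verify φ preserves adjacency — for each edge of G1, its image is an edge of G2:
  (0,1) → (φ(0),φ(1)) = (3,6) ∈ E(G2) ✓
  (0,3) → (φ(0),φ(3)) = (3,4) ∈ E(G2) ✓
  (0,5) → (φ(0),φ(5)) = (2,3) ∈ E(G2) ✓
  (2,5) → (φ(2),φ(5)) = (0,2) ∈ E(G2) ✓
  (3,5) → (φ(3),φ(5)) = (2,4) ∈ E(G2) ✓
  (3,6) → (φ(3),φ(6)) = (1,4) ∈ E(G2) ✓
All 6 edges of G1 map to edges of G2, and |E(G1)| = |E(G2)| = 6, so φ is a bijection on edges as well as vertices. Hence G1 ≅ G2.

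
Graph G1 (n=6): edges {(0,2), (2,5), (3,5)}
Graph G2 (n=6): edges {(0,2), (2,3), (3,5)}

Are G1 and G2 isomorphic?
Yes, isomorphic

The graphs are isomorphic.
One valid mapping φ: V(G1) → V(G2): 0→0, 1→1, 2→2, 3→5, 4→4, 5→3

Verify φ preserves adjacency — for each edge of G1, its image is an edge of G2:
  (0,2) → (φ(0),φ(2)) = (0,2) ∈ E(G2) ✓
  (2,5) → (φ(2),φ(5)) = (2,3) ∈ E(G2) ✓
  (3,5) → (φ(3),φ(5)) = (3,5) ∈ E(G2) ✓
All 3 edges of G1 map to edges of G2, and |E(G1)| = |E(G2)| = 3, so φ is a bijection on edges as well as vertices. Hence G1 ≅ G2.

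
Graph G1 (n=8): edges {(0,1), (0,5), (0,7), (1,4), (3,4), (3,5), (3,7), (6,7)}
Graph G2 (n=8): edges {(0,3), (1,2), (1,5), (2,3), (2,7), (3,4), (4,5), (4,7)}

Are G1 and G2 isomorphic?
Yes, isomorphic

The graphs are isomorphic.
One valid mapping φ: V(G1) → V(G2): 0→4, 1→5, 2→6, 3→2, 4→1, 5→7, 6→0, 7→3

Verify φ preserves adjacency — for each edge of G1, its image is an edge of G2:
  (0,1) → (φ(0),φ(1)) = (4,5) ∈ E(G2) ✓
  (0,5) → (φ(0),φ(5)) = (4,7) ∈ E(G2) ✓
  (0,7) → (φ(0),φ(7)) = (3,4) ∈ E(G2) ✓
  (1,4) → (φ(1),φ(4)) = (1,5) ∈ E(G2) ✓
  (3,4) → (φ(3),φ(4)) = (1,2) ∈ E(G2) ✓
  (3,5) → (φ(3),φ(5)) = (2,7) ∈ E(G2) ✓
  (3,7) → (φ(3),φ(7)) = (2,3) ∈ E(G2) ✓
  (6,7) → (φ(6),φ(7)) = (0,3) ∈ E(G2) ✓
All 8 edges of G1 map to edges of G2, and |E(G1)| = |E(G2)| = 8, so φ is a bijection on edges as well as vertices. Hence G1 ≅ G2.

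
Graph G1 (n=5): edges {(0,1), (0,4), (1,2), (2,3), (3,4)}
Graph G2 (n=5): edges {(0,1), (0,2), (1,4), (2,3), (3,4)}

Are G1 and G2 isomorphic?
Yes, isomorphic

The graphs are isomorphic.
One valid mapping φ: V(G1) → V(G2): 0→4, 1→1, 2→0, 3→2, 4→3

Verify φ preserves adjacency — for each edge of G1, its image is an edge of G2:
  (0,1) → (φ(0),φ(1)) = (1,4) ∈ E(G2) ✓
  (0,4) → (φ(0),φ(4)) = (3,4) ∈ E(G2) ✓
  (1,2) → (φ(1),φ(2)) = (0,1) ∈ E(G2) ✓
  (2,3) → (φ(2),φ(3)) = (0,2) ∈ E(G2) ✓
  (3,4) → (φ(3),φ(4)) = (2,3) ∈ E(G2) ✓
All 5 edges of G1 map to edges of G2, and |E(G1)| = |E(G2)| = 5, so φ is a bijection on edges as well as vertices. Hence G1 ≅ G2.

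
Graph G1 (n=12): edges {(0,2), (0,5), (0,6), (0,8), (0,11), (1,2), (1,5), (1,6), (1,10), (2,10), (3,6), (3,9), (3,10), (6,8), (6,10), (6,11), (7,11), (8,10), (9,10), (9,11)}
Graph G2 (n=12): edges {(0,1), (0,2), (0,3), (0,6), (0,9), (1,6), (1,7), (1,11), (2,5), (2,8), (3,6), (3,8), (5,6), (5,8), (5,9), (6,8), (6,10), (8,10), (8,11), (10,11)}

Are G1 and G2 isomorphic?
Yes, isomorphic

The graphs are isomorphic.
One valid mapping φ: V(G1) → V(G2): 0→0, 1→5, 2→2, 3→10, 4→4, 5→9, 6→6, 7→7, 8→3, 9→11, 10→8, 11→1

Verify φ preserves adjacency — for each edge of G1, its image is an edge of G2:
  (0,2) → (φ(0),φ(2)) = (0,2) ∈ E(G2) ✓
  (0,5) → (φ(0),φ(5)) = (0,9) ∈ E(G2) ✓
  (0,6) → (φ(0),φ(6)) = (0,6) ∈ E(G2) ✓
  (0,8) → (φ(0),φ(8)) = (0,3) ∈ E(G2) ✓
  (0,11) → (φ(0),φ(11)) = (0,1) ∈ E(G2) ✓
  (1,2) → (φ(1),φ(2)) = (2,5) ∈ E(G2) ✓
  (1,5) → (φ(1),φ(5)) = (5,9) ∈ E(G2) ✓
  (1,6) → (φ(1),φ(6)) = (5,6) ∈ E(G2) ✓
  (1,10) → (φ(1),φ(10)) = (5,8) ∈ E(G2) ✓
  (2,10) → (φ(2),φ(10)) = (2,8) ∈ E(G2) ✓
  (3,6) → (φ(3),φ(6)) = (6,10) ∈ E(G2) ✓
  (3,9) → (φ(3),φ(9)) = (10,11) ∈ E(G2) ✓
  (3,10) → (φ(3),φ(10)) = (8,10) ∈ E(G2) ✓
  (6,8) → (φ(6),φ(8)) = (3,6) ∈ E(G2) ✓
  (6,10) → (φ(6),φ(10)) = (6,8) ∈ E(G2) ✓
  (6,11) → (φ(6),φ(11)) = (1,6) ∈ E(G2) ✓
  (7,11) → (φ(7),φ(11)) = (1,7) ∈ E(G2) ✓
  (8,10) → (φ(8),φ(10)) = (3,8) ∈ E(G2) ✓
  (9,10) → (φ(9),φ(10)) = (8,11) ∈ E(G2) ✓
  (9,11) → (φ(9),φ(11)) = (1,11) ∈ E(G2) ✓
All 20 edges of G1 map to edges of G2, and |E(G1)| = |E(G2)| = 20, so φ is a bijection on edges as well as vertices. Hence G1 ≅ G2.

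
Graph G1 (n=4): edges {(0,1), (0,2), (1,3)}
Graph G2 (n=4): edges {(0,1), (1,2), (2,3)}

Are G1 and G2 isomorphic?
Yes, isomorphic

The graphs are isomorphic.
One valid mapping φ: V(G1) → V(G2): 0→2, 1→1, 2→3, 3→0

Verify φ preserves adjacency — for each edge of G1, its image is an edge of G2:
  (0,1) → (φ(0),φ(1)) = (1,2) ∈ E(G2) ✓
  (0,2) → (φ(0),φ(2)) = (2,3) ∈ E(G2) ✓
  (1,3) → (φ(1),φ(3)) = (0,1) ∈ E(G2) ✓
All 3 edges of G1 map to edges of G2, and |E(G1)| = |E(G2)| = 3, so φ is a bijection on edges as well as vertices. Hence G1 ≅ G2.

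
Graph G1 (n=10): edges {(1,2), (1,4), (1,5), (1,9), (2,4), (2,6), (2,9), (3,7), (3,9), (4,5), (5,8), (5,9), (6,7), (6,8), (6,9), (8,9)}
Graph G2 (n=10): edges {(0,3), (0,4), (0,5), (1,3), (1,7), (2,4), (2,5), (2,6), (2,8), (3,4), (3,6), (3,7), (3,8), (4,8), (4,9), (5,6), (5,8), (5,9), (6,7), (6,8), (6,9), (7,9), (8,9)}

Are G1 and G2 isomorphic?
No, not isomorphic

The graphs are NOT isomorphic.

Connected components of G1: 2 component(s) with vertex sets [[0], [1, 2, 3, 4, 5, 6, 7, 8, 9]], sizes [1, 9].
Connected components of G2: 1 component(s) with vertex sets [[0, 1, 2, 3, 4, 5, 6, 7, 8, 9]], sizes [10].
The number of connected components (and the multiset of component sizes) is an isomorphism invariant — an isomorphism maps each component of G1 bijectively onto a component of G2. Since G1 has 2 component(s) and G2 has 1, they cannot be isomorphic.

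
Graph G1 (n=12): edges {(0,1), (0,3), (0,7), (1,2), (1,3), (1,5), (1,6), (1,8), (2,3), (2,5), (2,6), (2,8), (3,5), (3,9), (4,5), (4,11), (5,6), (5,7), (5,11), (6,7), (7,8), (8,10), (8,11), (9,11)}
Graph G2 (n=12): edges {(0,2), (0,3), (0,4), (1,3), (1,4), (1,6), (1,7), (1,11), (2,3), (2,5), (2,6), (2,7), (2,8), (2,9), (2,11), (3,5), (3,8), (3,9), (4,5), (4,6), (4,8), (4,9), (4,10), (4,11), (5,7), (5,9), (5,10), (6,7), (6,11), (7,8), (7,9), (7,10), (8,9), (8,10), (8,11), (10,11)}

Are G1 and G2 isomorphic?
No, not isomorphic

The graphs are NOT isomorphic.

Counting triangles (3-cliques): G1 has 11, G2 has 30.
Triangle count is an isomorphism invariant, so differing triangle counts rule out isomorphism.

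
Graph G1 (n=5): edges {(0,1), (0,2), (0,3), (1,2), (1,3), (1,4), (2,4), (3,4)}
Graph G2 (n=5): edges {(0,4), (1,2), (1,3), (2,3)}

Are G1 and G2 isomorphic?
No, not isomorphic

The graphs are NOT isomorphic.

Connected components of G1: 1 component(s) with vertex sets [[0, 1, 2, 3, 4]], sizes [5].
Connected components of G2: 2 component(s) with vertex sets [[0, 4], [1, 2, 3]], sizes [2, 3].
The number of connected components (and the multiset of component sizes) is an isomorphism invariant — an isomorphism maps each component of G1 bijectively onto a component of G2. Since G1 has 1 component(s) and G2 has 2, they cannot be isomorphic.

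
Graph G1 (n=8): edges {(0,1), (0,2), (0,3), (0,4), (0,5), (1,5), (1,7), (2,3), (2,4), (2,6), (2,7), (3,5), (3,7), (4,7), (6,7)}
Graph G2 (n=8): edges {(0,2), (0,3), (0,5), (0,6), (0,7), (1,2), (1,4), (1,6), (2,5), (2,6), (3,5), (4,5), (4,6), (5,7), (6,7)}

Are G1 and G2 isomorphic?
Yes, isomorphic

The graphs are isomorphic.
One valid mapping φ: V(G1) → V(G2): 0→6, 1→4, 2→0, 3→2, 4→7, 5→1, 6→3, 7→5

Verify φ preserves adjacency — for each edge of G1, its image is an edge of G2:
  (0,1) → (φ(0),φ(1)) = (4,6) ∈ E(G2) ✓
  (0,2) → (φ(0),φ(2)) = (0,6) ∈ E(G2) ✓
  (0,3) → (φ(0),φ(3)) = (2,6) ∈ E(G2) ✓
  (0,4) → (φ(0),φ(4)) = (6,7) ∈ E(G2) ✓
  (0,5) → (φ(0),φ(5)) = (1,6) ∈ E(G2) ✓
  (1,5) → (φ(1),φ(5)) = (1,4) ∈ E(G2) ✓
  (1,7) → (φ(1),φ(7)) = (4,5) ∈ E(G2) ✓
  (2,3) → (φ(2),φ(3)) = (0,2) ∈ E(G2) ✓
  (2,4) → (φ(2),φ(4)) = (0,7) ∈ E(G2) ✓
  (2,6) → (φ(2),φ(6)) = (0,3) ∈ E(G2) ✓
  (2,7) → (φ(2),φ(7)) = (0,5) ∈ E(G2) ✓
  (3,5) → (φ(3),φ(5)) = (1,2) ∈ E(G2) ✓
  (3,7) → (φ(3),φ(7)) = (2,5) ∈ E(G2) ✓
  (4,7) → (φ(4),φ(7)) = (5,7) ∈ E(G2) ✓
  (6,7) → (φ(6),φ(7)) = (3,5) ∈ E(G2) ✓
All 15 edges of G1 map to edges of G2, and |E(G1)| = |E(G2)| = 15, so φ is a bijection on edges as well as vertices. Hence G1 ≅ G2.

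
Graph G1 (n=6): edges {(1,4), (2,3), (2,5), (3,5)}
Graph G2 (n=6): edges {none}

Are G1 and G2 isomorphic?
No, not isomorphic

The graphs are NOT isomorphic.

Connected components of G1: 3 component(s) with vertex sets [[0], [1, 4], [2, 3, 5]], sizes [1, 2, 3].
Connected components of G2: 6 component(s) with vertex sets [[0], [1], [2], [3], [4], [5]], sizes [1, 1, 1, 1, 1, 1].
The number of connected components (and the multiset of component sizes) is an isomorphism invariant — an isomorphism maps each component of G1 bijectively onto a component of G2. Since G1 has 3 component(s) and G2 has 6, they cannot be isomorphic.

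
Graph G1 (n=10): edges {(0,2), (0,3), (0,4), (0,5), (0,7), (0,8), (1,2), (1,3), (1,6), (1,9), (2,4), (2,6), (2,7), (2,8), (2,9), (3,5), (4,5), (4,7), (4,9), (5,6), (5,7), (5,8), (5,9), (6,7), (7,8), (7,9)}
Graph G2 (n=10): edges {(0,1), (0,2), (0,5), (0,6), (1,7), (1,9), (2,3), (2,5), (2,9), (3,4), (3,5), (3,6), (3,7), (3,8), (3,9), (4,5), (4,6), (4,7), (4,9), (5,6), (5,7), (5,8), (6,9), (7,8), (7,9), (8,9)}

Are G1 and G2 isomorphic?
Yes, isomorphic

The graphs are isomorphic.
One valid mapping φ: V(G1) → V(G2): 0→7, 1→0, 2→5, 3→1, 4→4, 5→9, 6→2, 7→3, 8→8, 9→6

Verify φ preserves adjacency — for each edge of G1, its image is an edge of G2:
  (0,2) → (φ(0),φ(2)) = (5,7) ∈ E(G2) ✓
  (0,3) → (φ(0),φ(3)) = (1,7) ∈ E(G2) ✓
  (0,4) → (φ(0),φ(4)) = (4,7) ∈ E(G2) ✓
  (0,5) → (φ(0),φ(5)) = (7,9) ∈ E(G2) ✓
  (0,7) → (φ(0),φ(7)) = (3,7) ∈ E(G2) ✓
  (0,8) → (φ(0),φ(8)) = (7,8) ∈ E(G2) ✓
  (1,2) → (φ(1),φ(2)) = (0,5) ∈ E(G2) ✓
  (1,3) → (φ(1),φ(3)) = (0,1) ∈ E(G2) ✓
  (1,6) → (φ(1),φ(6)) = (0,2) ∈ E(G2) ✓
  (1,9) → (φ(1),φ(9)) = (0,6) ∈ E(G2) ✓
  (2,4) → (φ(2),φ(4)) = (4,5) ∈ E(G2) ✓
  (2,6) → (φ(2),φ(6)) = (2,5) ∈ E(G2) ✓
  (2,7) → (φ(2),φ(7)) = (3,5) ∈ E(G2) ✓
  (2,8) → (φ(2),φ(8)) = (5,8) ∈ E(G2) ✓
  (2,9) → (φ(2),φ(9)) = (5,6) ∈ E(G2) ✓
  (3,5) → (φ(3),φ(5)) = (1,9) ∈ E(G2) ✓
  (4,5) → (φ(4),φ(5)) = (4,9) ∈ E(G2) ✓
  (4,7) → (φ(4),φ(7)) = (3,4) ∈ E(G2) ✓
  (4,9) → (φ(4),φ(9)) = (4,6) ∈ E(G2) ✓
  (5,6) → (φ(5),φ(6)) = (2,9) ∈ E(G2) ✓
  (5,7) → (φ(5),φ(7)) = (3,9) ∈ E(G2) ✓
  (5,8) → (φ(5),φ(8)) = (8,9) ∈ E(G2) ✓
  (5,9) → (φ(5),φ(9)) = (6,9) ∈ E(G2) ✓
  (6,7) → (φ(6),φ(7)) = (2,3) ∈ E(G2) ✓
  (7,8) → (φ(7),φ(8)) = (3,8) ∈ E(G2) ✓
  (7,9) → (φ(7),φ(9)) = (3,6) ∈ E(G2) ✓
All 26 edges of G1 map to edges of G2, and |E(G1)| = |E(G2)| = 26, so φ is a bijection on edges as well as vertices. Hence G1 ≅ G2.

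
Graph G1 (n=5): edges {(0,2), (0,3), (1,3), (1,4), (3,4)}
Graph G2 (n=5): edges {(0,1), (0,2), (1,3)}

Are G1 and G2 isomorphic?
No, not isomorphic

The graphs are NOT isomorphic.

Connected components of G1: 1 component(s) with vertex sets [[0, 1, 2, 3, 4]], sizes [5].
Connected components of G2: 2 component(s) with vertex sets [[4], [0, 1, 2, 3]], sizes [1, 4].
The number of connected components (and the multiset of component sizes) is an isomorphism invariant — an isomorphism maps each component of G1 bijectively onto a component of G2. Since G1 has 1 component(s) and G2 has 2, they cannot be isomorphic.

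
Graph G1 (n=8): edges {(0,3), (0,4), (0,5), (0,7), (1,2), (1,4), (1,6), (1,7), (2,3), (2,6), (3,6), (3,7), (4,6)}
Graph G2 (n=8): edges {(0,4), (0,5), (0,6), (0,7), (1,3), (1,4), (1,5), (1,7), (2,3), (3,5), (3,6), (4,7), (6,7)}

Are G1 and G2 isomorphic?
Yes, isomorphic

The graphs are isomorphic.
One valid mapping φ: V(G1) → V(G2): 0→3, 1→0, 2→4, 3→1, 4→6, 5→2, 6→7, 7→5

Verify φ preserves adjacency — for each edge of G1, its image is an edge of G2:
  (0,3) → (φ(0),φ(3)) = (1,3) ∈ E(G2) ✓
  (0,4) → (φ(0),φ(4)) = (3,6) ∈ E(G2) ✓
  (0,5) → (φ(0),φ(5)) = (2,3) ∈ E(G2) ✓
  (0,7) → (φ(0),φ(7)) = (3,5) ∈ E(G2) ✓
  (1,2) → (φ(1),φ(2)) = (0,4) ∈ E(G2) ✓
  (1,4) → (φ(1),φ(4)) = (0,6) ∈ E(G2) ✓
  (1,6) → (φ(1),φ(6)) = (0,7) ∈ E(G2) ✓
  (1,7) → (φ(1),φ(7)) = (0,5) ∈ E(G2) ✓
  (2,3) → (φ(2),φ(3)) = (1,4) ∈ E(G2) ✓
  (2,6) → (φ(2),φ(6)) = (4,7) ∈ E(G2) ✓
  (3,6) → (φ(3),φ(6)) = (1,7) ∈ E(G2) ✓
  (3,7) → (φ(3),φ(7)) = (1,5) ∈ E(G2) ✓
  (4,6) → (φ(4),φ(6)) = (6,7) ∈ E(G2) ✓
All 13 edges of G1 map to edges of G2, and |E(G1)| = |E(G2)| = 13, so φ is a bijection on edges as well as vertices. Hence G1 ≅ G2.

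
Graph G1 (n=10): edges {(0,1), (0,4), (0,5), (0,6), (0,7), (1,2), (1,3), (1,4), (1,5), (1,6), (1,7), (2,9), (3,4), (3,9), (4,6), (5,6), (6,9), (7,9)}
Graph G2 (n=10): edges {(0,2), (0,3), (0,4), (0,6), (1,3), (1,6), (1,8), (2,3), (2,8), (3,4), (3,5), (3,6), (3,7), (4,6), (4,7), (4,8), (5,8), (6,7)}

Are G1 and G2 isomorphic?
Yes, isomorphic

The graphs are isomorphic.
One valid mapping φ: V(G1) → V(G2): 0→6, 1→3, 2→5, 3→2, 4→0, 5→7, 6→4, 7→1, 8→9, 9→8

Verify φ preserves adjacency — for each edge of G1, its image is an edge of G2:
  (0,1) → (φ(0),φ(1)) = (3,6) ∈ E(G2) ✓
  (0,4) → (φ(0),φ(4)) = (0,6) ∈ E(G2) ✓
  (0,5) → (φ(0),φ(5)) = (6,7) ∈ E(G2) ✓
  (0,6) → (φ(0),φ(6)) = (4,6) ∈ E(G2) ✓
  (0,7) → (φ(0),φ(7)) = (1,6) ∈ E(G2) ✓
  (1,2) → (φ(1),φ(2)) = (3,5) ∈ E(G2) ✓
  (1,3) → (φ(1),φ(3)) = (2,3) ∈ E(G2) ✓
  (1,4) → (φ(1),φ(4)) = (0,3) ∈ E(G2) ✓
  (1,5) → (φ(1),φ(5)) = (3,7) ∈ E(G2) ✓
  (1,6) → (φ(1),φ(6)) = (3,4) ∈ E(G2) ✓
  (1,7) → (φ(1),φ(7)) = (1,3) ∈ E(G2) ✓
  (2,9) → (φ(2),φ(9)) = (5,8) ∈ E(G2) ✓
  (3,4) → (φ(3),φ(4)) = (0,2) ∈ E(G2) ✓
  (3,9) → (φ(3),φ(9)) = (2,8) ∈ E(G2) ✓
  (4,6) → (φ(4),φ(6)) = (0,4) ∈ E(G2) ✓
  (5,6) → (φ(5),φ(6)) = (4,7) ∈ E(G2) ✓
  (6,9) → (φ(6),φ(9)) = (4,8) ∈ E(G2) ✓
  (7,9) → (φ(7),φ(9)) = (1,8) ∈ E(G2) ✓
All 18 edges of G1 map to edges of G2, and |E(G1)| = |E(G2)| = 18, so φ is a bijection on edges as well as vertices. Hence G1 ≅ G2.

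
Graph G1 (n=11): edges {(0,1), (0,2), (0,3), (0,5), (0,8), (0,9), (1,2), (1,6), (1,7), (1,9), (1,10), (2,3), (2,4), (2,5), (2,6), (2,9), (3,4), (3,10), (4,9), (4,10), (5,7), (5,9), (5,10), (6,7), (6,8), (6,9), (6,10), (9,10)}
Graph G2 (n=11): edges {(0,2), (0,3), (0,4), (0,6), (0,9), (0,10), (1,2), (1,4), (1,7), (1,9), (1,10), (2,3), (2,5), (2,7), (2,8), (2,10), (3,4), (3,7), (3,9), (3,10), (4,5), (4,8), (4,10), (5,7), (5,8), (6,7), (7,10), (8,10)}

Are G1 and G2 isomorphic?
Yes, isomorphic

The graphs are isomorphic.
One valid mapping φ: V(G1) → V(G2): 0→7, 1→3, 2→2, 3→5, 4→8, 5→1, 6→0, 7→9, 8→6, 9→10, 10→4

Verify φ preserves adjacency — for each edge of G1, its image is an edge of G2:
  (0,1) → (φ(0),φ(1)) = (3,7) ∈ E(G2) ✓
  (0,2) → (φ(0),φ(2)) = (2,7) ∈ E(G2) ✓
  (0,3) → (φ(0),φ(3)) = (5,7) ∈ E(G2) ✓
  (0,5) → (φ(0),φ(5)) = (1,7) ∈ E(G2) ✓
  (0,8) → (φ(0),φ(8)) = (6,7) ∈ E(G2) ✓
  (0,9) → (φ(0),φ(9)) = (7,10) ∈ E(G2) ✓
  (1,2) → (φ(1),φ(2)) = (2,3) ∈ E(G2) ✓
  (1,6) → (φ(1),φ(6)) = (0,3) ∈ E(G2) ✓
  (1,7) → (φ(1),φ(7)) = (3,9) ∈ E(G2) ✓
  (1,9) → (φ(1),φ(9)) = (3,10) ∈ E(G2) ✓
  (1,10) → (φ(1),φ(10)) = (3,4) ∈ E(G2) ✓
  (2,3) → (φ(2),φ(3)) = (2,5) ∈ E(G2) ✓
  (2,4) → (φ(2),φ(4)) = (2,8) ∈ E(G2) ✓
  (2,5) → (φ(2),φ(5)) = (1,2) ∈ E(G2) ✓
  (2,6) → (φ(2),φ(6)) = (0,2) ∈ E(G2) ✓
  (2,9) → (φ(2),φ(9)) = (2,10) ∈ E(G2) ✓
  (3,4) → (φ(3),φ(4)) = (5,8) ∈ E(G2) ✓
  (3,10) → (φ(3),φ(10)) = (4,5) ∈ E(G2) ✓
  (4,9) → (φ(4),φ(9)) = (8,10) ∈ E(G2) ✓
  (4,10) → (φ(4),φ(10)) = (4,8) ∈ E(G2) ✓
  (5,7) → (φ(5),φ(7)) = (1,9) ∈ E(G2) ✓
  (5,9) → (φ(5),φ(9)) = (1,10) ∈ E(G2) ✓
  (5,10) → (φ(5),φ(10)) = (1,4) ∈ E(G2) ✓
  (6,7) → (φ(6),φ(7)) = (0,9) ∈ E(G2) ✓
  (6,8) → (φ(6),φ(8)) = (0,6) ∈ E(G2) ✓
  (6,9) → (φ(6),φ(9)) = (0,10) ∈ E(G2) ✓
  (6,10) → (φ(6),φ(10)) = (0,4) ∈ E(G2) ✓
  (9,10) → (φ(9),φ(10)) = (4,10) ∈ E(G2) ✓
All 28 edges of G1 map to edges of G2, and |E(G1)| = |E(G2)| = 28, so φ is a bijection on edges as well as vertices. Hence G1 ≅ G2.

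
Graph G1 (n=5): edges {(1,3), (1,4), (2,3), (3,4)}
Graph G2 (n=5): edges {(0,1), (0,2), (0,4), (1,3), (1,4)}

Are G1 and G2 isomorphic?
No, not isomorphic

The graphs are NOT isomorphic.

Degrees in G1: deg(0)=0, deg(1)=2, deg(2)=1, deg(3)=3, deg(4)=2.
Sorted degree sequence of G1: [3, 2, 2, 1, 0].
Degrees in G2: deg(0)=3, deg(1)=3, deg(2)=1, deg(3)=1, deg(4)=2.
Sorted degree sequence of G2: [3, 3, 2, 1, 1].
The (sorted) degree sequence is an isomorphism invariant, so since G1 and G2 have different degree sequences they cannot be isomorphic.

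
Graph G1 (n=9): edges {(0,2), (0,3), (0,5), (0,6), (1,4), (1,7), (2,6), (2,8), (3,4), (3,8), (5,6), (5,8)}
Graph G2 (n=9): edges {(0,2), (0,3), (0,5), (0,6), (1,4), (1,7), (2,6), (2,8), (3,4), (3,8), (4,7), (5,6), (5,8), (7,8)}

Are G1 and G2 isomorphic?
No, not isomorphic

The graphs are NOT isomorphic.

Counting edges: G1 has 12 edge(s); G2 has 14 edge(s).
Edge count is an isomorphism invariant (a bijection on vertices induces a bijection on edges), so differing edge counts rule out isomorphism.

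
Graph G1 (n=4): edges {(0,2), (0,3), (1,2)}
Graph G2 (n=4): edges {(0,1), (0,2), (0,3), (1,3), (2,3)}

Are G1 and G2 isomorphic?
No, not isomorphic

The graphs are NOT isomorphic.

Degrees in G1: deg(0)=2, deg(1)=1, deg(2)=2, deg(3)=1.
Sorted degree sequence of G1: [2, 2, 1, 1].
Degrees in G2: deg(0)=3, deg(1)=2, deg(2)=2, deg(3)=3.
Sorted degree sequence of G2: [3, 3, 2, 2].
The (sorted) degree sequence is an isomorphism invariant, so since G1 and G2 have different degree sequences they cannot be isomorphic.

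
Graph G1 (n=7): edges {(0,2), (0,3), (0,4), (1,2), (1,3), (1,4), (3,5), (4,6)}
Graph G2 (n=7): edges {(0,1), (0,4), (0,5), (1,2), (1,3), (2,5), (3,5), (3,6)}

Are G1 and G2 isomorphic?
Yes, isomorphic

The graphs are isomorphic.
One valid mapping φ: V(G1) → V(G2): 0→5, 1→1, 2→2, 3→3, 4→0, 5→6, 6→4

Verify φ preserves adjacency — for each edge of G1, its image is an edge of G2:
  (0,2) → (φ(0),φ(2)) = (2,5) ∈ E(G2) ✓
  (0,3) → (φ(0),φ(3)) = (3,5) ∈ E(G2) ✓
  (0,4) → (φ(0),φ(4)) = (0,5) ∈ E(G2) ✓
  (1,2) → (φ(1),φ(2)) = (1,2) ∈ E(G2) ✓
  (1,3) → (φ(1),φ(3)) = (1,3) ∈ E(G2) ✓
  (1,4) → (φ(1),φ(4)) = (0,1) ∈ E(G2) ✓
  (3,5) → (φ(3),φ(5)) = (3,6) ∈ E(G2) ✓
  (4,6) → (φ(4),φ(6)) = (0,4) ∈ E(G2) ✓
All 8 edges of G1 map to edges of G2, and |E(G1)| = |E(G2)| = 8, so φ is a bijection on edges as well as vertices. Hence G1 ≅ G2.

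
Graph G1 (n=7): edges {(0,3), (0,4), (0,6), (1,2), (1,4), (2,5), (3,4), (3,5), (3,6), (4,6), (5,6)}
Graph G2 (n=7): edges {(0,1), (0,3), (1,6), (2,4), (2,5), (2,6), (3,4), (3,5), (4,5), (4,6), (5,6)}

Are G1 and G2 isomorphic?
Yes, isomorphic

The graphs are isomorphic.
One valid mapping φ: V(G1) → V(G2): 0→2, 1→1, 2→0, 3→4, 4→6, 5→3, 6→5

Verify φ preserves adjacency — for each edge of G1, its image is an edge of G2:
  (0,3) → (φ(0),φ(3)) = (2,4) ∈ E(G2) ✓
  (0,4) → (φ(0),φ(4)) = (2,6) ∈ E(G2) ✓
  (0,6) → (φ(0),φ(6)) = (2,5) ∈ E(G2) ✓
  (1,2) → (φ(1),φ(2)) = (0,1) ∈ E(G2) ✓
  (1,4) → (φ(1),φ(4)) = (1,6) ∈ E(G2) ✓
  (2,5) → (φ(2),φ(5)) = (0,3) ∈ E(G2) ✓
  (3,4) → (φ(3),φ(4)) = (4,6) ∈ E(G2) ✓
  (3,5) → (φ(3),φ(5)) = (3,4) ∈ E(G2) ✓
  (3,6) → (φ(3),φ(6)) = (4,5) ∈ E(G2) ✓
  (4,6) → (φ(4),φ(6)) = (5,6) ∈ E(G2) ✓
  (5,6) → (φ(5),φ(6)) = (3,5) ∈ E(G2) ✓
All 11 edges of G1 map to edges of G2, and |E(G1)| = |E(G2)| = 11, so φ is a bijection on edges as well as vertices. Hence G1 ≅ G2.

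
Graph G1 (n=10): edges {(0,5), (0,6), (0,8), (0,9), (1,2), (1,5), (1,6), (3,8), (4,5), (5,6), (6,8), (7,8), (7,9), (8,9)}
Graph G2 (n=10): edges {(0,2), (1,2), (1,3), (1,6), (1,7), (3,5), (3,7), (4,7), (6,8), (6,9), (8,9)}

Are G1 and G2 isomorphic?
No, not isomorphic

The graphs are NOT isomorphic.

Counting triangles (3-cliques): G1 has 5, G2 has 2.
Triangle count is an isomorphism invariant, so differing triangle counts rule out isomorphism.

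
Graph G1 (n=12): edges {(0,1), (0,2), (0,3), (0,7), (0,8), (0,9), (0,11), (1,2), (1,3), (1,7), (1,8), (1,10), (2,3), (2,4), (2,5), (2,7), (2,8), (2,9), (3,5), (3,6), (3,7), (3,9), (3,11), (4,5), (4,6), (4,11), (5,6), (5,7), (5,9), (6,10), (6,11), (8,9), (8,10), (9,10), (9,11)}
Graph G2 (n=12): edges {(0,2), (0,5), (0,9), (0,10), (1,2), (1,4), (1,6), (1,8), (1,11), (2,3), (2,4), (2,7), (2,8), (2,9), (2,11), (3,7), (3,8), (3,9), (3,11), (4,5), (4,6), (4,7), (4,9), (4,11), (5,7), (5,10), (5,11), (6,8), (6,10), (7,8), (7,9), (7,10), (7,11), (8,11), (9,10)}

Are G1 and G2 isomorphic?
Yes, isomorphic

The graphs are isomorphic.
One valid mapping φ: V(G1) → V(G2): 0→11, 1→8, 2→2, 3→7, 4→0, 5→9, 6→10, 7→3, 8→1, 9→4, 10→6, 11→5

Verify φ preserves adjacency — for each edge of G1, its image is an edge of G2:
  (0,1) → (φ(0),φ(1)) = (8,11) ∈ E(G2) ✓
  (0,2) → (φ(0),φ(2)) = (2,11) ∈ E(G2) ✓
  (0,3) → (φ(0),φ(3)) = (7,11) ∈ E(G2) ✓
  (0,7) → (φ(0),φ(7)) = (3,11) ∈ E(G2) ✓
  (0,8) → (φ(0),φ(8)) = (1,11) ∈ E(G2) ✓
  (0,9) → (φ(0),φ(9)) = (4,11) ∈ E(G2) ✓
  (0,11) → (φ(0),φ(11)) = (5,11) ∈ E(G2) ✓
  (1,2) → (φ(1),φ(2)) = (2,8) ∈ E(G2) ✓
  (1,3) → (φ(1),φ(3)) = (7,8) ∈ E(G2) ✓
  (1,7) → (φ(1),φ(7)) = (3,8) ∈ E(G2) ✓
  (1,8) → (φ(1),φ(8)) = (1,8) ∈ E(G2) ✓
  (1,10) → (φ(1),φ(10)) = (6,8) ∈ E(G2) ✓
  (2,3) → (φ(2),φ(3)) = (2,7) ∈ E(G2) ✓
  (2,4) → (φ(2),φ(4)) = (0,2) ∈ E(G2) ✓
  (2,5) → (φ(2),φ(5)) = (2,9) ∈ E(G2) ✓
  (2,7) → (φ(2),φ(7)) = (2,3) ∈ E(G2) ✓
  (2,8) → (φ(2),φ(8)) = (1,2) ∈ E(G2) ✓
  (2,9) → (φ(2),φ(9)) = (2,4) ∈ E(G2) ✓
  (3,5) → (φ(3),φ(5)) = (7,9) ∈ E(G2) ✓
  (3,6) → (φ(3),φ(6)) = (7,10) ∈ E(G2) ✓
  (3,7) → (φ(3),φ(7)) = (3,7) ∈ E(G2) ✓
  (3,9) → (φ(3),φ(9)) = (4,7) ∈ E(G2) ✓
  (3,11) → (φ(3),φ(11)) = (5,7) ∈ E(G2) ✓
  (4,5) → (φ(4),φ(5)) = (0,9) ∈ E(G2) ✓
  (4,6) → (φ(4),φ(6)) = (0,10) ∈ E(G2) ✓
  (4,11) → (φ(4),φ(11)) = (0,5) ∈ E(G2) ✓
  (5,6) → (φ(5),φ(6)) = (9,10) ∈ E(G2) ✓
  (5,7) → (φ(5),φ(7)) = (3,9) ∈ E(G2) ✓
  (5,9) → (φ(5),φ(9)) = (4,9) ∈ E(G2) ✓
  (6,10) → (φ(6),φ(10)) = (6,10) ∈ E(G2) ✓
  (6,11) → (φ(6),φ(11)) = (5,10) ∈ E(G2) ✓
  (8,9) → (φ(8),φ(9)) = (1,4) ∈ E(G2) ✓
  (8,10) → (φ(8),φ(10)) = (1,6) ∈ E(G2) ✓
  (9,10) → (φ(9),φ(10)) = (4,6) ∈ E(G2) ✓
  (9,11) → (φ(9),φ(11)) = (4,5) ∈ E(G2) ✓
All 35 edges of G1 map to edges of G2, and |E(G1)| = |E(G2)| = 35, so φ is a bijection on edges as well as vertices. Hence G1 ≅ G2.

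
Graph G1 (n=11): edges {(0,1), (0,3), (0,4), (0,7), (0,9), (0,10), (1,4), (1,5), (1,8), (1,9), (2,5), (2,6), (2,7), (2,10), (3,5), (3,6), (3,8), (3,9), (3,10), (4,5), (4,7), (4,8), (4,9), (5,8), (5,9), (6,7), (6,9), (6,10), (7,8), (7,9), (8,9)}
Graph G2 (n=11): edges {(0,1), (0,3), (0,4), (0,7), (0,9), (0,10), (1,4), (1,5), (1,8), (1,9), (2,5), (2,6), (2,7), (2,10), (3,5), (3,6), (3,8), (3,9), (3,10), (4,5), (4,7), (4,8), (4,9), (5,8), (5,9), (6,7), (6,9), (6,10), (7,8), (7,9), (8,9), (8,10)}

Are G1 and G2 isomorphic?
No, not isomorphic

The graphs are NOT isomorphic.

Counting edges: G1 has 31 edge(s); G2 has 32 edge(s).
Edge count is an isomorphism invariant (a bijection on vertices induces a bijection on edges), so differing edge counts rule out isomorphism.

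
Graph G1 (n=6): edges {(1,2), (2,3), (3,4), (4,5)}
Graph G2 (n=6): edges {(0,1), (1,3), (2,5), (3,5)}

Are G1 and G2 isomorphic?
Yes, isomorphic

The graphs are isomorphic.
One valid mapping φ: V(G1) → V(G2): 0→4, 1→2, 2→5, 3→3, 4→1, 5→0

Verify φ preserves adjacency — for each edge of G1, its image is an edge of G2:
  (1,2) → (φ(1),φ(2)) = (2,5) ∈ E(G2) ✓
  (2,3) → (φ(2),φ(3)) = (3,5) ∈ E(G2) ✓
  (3,4) → (φ(3),φ(4)) = (1,3) ∈ E(G2) ✓
  (4,5) → (φ(4),φ(5)) = (0,1) ∈ E(G2) ✓
All 4 edges of G1 map to edges of G2, and |E(G1)| = |E(G2)| = 4, so φ is a bijection on edges as well as vertices. Hence G1 ≅ G2.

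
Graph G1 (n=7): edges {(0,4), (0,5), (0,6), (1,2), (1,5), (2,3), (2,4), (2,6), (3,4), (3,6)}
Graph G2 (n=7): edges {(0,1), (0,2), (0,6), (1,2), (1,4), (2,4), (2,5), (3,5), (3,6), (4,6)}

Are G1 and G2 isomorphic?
Yes, isomorphic

The graphs are isomorphic.
One valid mapping φ: V(G1) → V(G2): 0→6, 1→5, 2→2, 3→1, 4→0, 5→3, 6→4

Verify φ preserves adjacency — for each edge of G1, its image is an edge of G2:
  (0,4) → (φ(0),φ(4)) = (0,6) ∈ E(G2) ✓
  (0,5) → (φ(0),φ(5)) = (3,6) ∈ E(G2) ✓
  (0,6) → (φ(0),φ(6)) = (4,6) ∈ E(G2) ✓
  (1,2) → (φ(1),φ(2)) = (2,5) ∈ E(G2) ✓
  (1,5) → (φ(1),φ(5)) = (3,5) ∈ E(G2) ✓
  (2,3) → (φ(2),φ(3)) = (1,2) ∈ E(G2) ✓
  (2,4) → (φ(2),φ(4)) = (0,2) ∈ E(G2) ✓
  (2,6) → (φ(2),φ(6)) = (2,4) ∈ E(G2) ✓
  (3,4) → (φ(3),φ(4)) = (0,1) ∈ E(G2) ✓
  (3,6) → (φ(3),φ(6)) = (1,4) ∈ E(G2) ✓
All 10 edges of G1 map to edges of G2, and |E(G1)| = |E(G2)| = 10, so φ is a bijection on edges as well as vertices. Hence G1 ≅ G2.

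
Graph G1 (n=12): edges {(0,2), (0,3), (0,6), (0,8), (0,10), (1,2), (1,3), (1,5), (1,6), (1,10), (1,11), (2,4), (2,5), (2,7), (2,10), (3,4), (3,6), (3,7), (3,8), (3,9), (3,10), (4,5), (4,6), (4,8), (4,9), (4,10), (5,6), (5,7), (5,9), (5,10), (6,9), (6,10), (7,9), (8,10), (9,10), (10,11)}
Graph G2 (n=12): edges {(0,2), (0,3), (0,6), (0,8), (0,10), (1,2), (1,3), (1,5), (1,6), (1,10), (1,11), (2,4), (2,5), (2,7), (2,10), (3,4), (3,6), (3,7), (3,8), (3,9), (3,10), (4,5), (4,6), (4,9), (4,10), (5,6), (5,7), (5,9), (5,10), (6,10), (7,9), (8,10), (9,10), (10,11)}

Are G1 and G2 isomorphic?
No, not isomorphic

The graphs are NOT isomorphic.

Counting edges: G1 has 36 edge(s); G2 has 34 edge(s).
Edge count is an isomorphism invariant (a bijection on vertices induces a bijection on edges), so differing edge counts rule out isomorphism.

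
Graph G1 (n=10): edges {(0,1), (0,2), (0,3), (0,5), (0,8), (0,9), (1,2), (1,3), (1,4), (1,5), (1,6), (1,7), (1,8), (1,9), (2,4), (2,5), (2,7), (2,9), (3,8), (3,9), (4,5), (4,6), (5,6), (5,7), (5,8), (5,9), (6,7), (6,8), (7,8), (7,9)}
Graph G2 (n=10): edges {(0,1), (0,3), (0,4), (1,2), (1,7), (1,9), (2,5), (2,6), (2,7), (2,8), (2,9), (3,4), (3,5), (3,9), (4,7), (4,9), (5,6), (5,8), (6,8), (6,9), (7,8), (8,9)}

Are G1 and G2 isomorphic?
No, not isomorphic

The graphs are NOT isomorphic.

Counting triangles (3-cliques): G1 has 37, G2 has 12.
Triangle count is an isomorphism invariant, so differing triangle counts rule out isomorphism.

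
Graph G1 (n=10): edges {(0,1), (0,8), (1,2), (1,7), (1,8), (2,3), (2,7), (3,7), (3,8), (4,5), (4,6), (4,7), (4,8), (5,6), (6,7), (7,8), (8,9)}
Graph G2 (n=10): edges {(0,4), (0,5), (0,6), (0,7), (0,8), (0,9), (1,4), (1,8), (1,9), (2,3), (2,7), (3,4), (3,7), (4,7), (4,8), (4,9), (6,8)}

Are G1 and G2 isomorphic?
Yes, isomorphic

The graphs are isomorphic.
One valid mapping φ: V(G1) → V(G2): 0→6, 1→8, 2→1, 3→9, 4→7, 5→2, 6→3, 7→4, 8→0, 9→5

Verify φ preserves adjacency — for each edge of G1, its image is an edge of G2:
  (0,1) → (φ(0),φ(1)) = (6,8) ∈ E(G2) ✓
  (0,8) → (φ(0),φ(8)) = (0,6) ∈ E(G2) ✓
  (1,2) → (φ(1),φ(2)) = (1,8) ∈ E(G2) ✓
  (1,7) → (φ(1),φ(7)) = (4,8) ∈ E(G2) ✓
  (1,8) → (φ(1),φ(8)) = (0,8) ∈ E(G2) ✓
  (2,3) → (φ(2),φ(3)) = (1,9) ∈ E(G2) ✓
  (2,7) → (φ(2),φ(7)) = (1,4) ∈ E(G2) ✓
  (3,7) → (φ(3),φ(7)) = (4,9) ∈ E(G2) ✓
  (3,8) → (φ(3),φ(8)) = (0,9) ∈ E(G2) ✓
  (4,5) → (φ(4),φ(5)) = (2,7) ∈ E(G2) ✓
  (4,6) → (φ(4),φ(6)) = (3,7) ∈ E(G2) ✓
  (4,7) → (φ(4),φ(7)) = (4,7) ∈ E(G2) ✓
  (4,8) → (φ(4),φ(8)) = (0,7) ∈ E(G2) ✓
  (5,6) → (φ(5),φ(6)) = (2,3) ∈ E(G2) ✓
  (6,7) → (φ(6),φ(7)) = (3,4) ∈ E(G2) ✓
  (7,8) → (φ(7),φ(8)) = (0,4) ∈ E(G2) ✓
  (8,9) → (φ(8),φ(9)) = (0,5) ∈ E(G2) ✓
All 17 edges of G1 map to edges of G2, and |E(G1)| = |E(G2)| = 17, so φ is a bijection on edges as well as vertices. Hence G1 ≅ G2.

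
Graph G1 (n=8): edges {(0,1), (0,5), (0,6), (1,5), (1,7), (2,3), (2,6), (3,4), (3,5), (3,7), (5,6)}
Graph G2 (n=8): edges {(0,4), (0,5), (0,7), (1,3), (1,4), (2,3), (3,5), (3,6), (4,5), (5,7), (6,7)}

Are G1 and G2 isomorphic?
Yes, isomorphic

The graphs are isomorphic.
One valid mapping φ: V(G1) → V(G2): 0→0, 1→7, 2→1, 3→3, 4→2, 5→5, 6→4, 7→6

Verify φ preserves adjacency — for each edge of G1, its image is an edge of G2:
  (0,1) → (φ(0),φ(1)) = (0,7) ∈ E(G2) ✓
  (0,5) → (φ(0),φ(5)) = (0,5) ∈ E(G2) ✓
  (0,6) → (φ(0),φ(6)) = (0,4) ∈ E(G2) ✓
  (1,5) → (φ(1),φ(5)) = (5,7) ∈ E(G2) ✓
  (1,7) → (φ(1),φ(7)) = (6,7) ∈ E(G2) ✓
  (2,3) → (φ(2),φ(3)) = (1,3) ∈ E(G2) ✓
  (2,6) → (φ(2),φ(6)) = (1,4) ∈ E(G2) ✓
  (3,4) → (φ(3),φ(4)) = (2,3) ∈ E(G2) ✓
  (3,5) → (φ(3),φ(5)) = (3,5) ∈ E(G2) ✓
  (3,7) → (φ(3),φ(7)) = (3,6) ∈ E(G2) ✓
  (5,6) → (φ(5),φ(6)) = (4,5) ∈ E(G2) ✓
All 11 edges of G1 map to edges of G2, and |E(G1)| = |E(G2)| = 11, so φ is a bijection on edges as well as vertices. Hence G1 ≅ G2.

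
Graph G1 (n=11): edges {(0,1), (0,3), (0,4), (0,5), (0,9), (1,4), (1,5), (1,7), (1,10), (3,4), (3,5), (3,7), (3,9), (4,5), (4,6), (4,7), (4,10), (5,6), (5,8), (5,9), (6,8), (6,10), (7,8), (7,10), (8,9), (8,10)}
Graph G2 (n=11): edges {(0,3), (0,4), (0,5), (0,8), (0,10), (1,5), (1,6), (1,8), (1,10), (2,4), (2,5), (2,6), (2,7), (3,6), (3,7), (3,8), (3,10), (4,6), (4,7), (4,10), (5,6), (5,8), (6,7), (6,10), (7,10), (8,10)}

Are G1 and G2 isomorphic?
Yes, isomorphic

The graphs are isomorphic.
One valid mapping φ: V(G1) → V(G2): 0→7, 1→3, 2→9, 3→4, 4→10, 5→6, 6→1, 7→0, 8→5, 9→2, 10→8

Verify φ preserves adjacency — for each edge of G1, its image is an edge of G2:
  (0,1) → (φ(0),φ(1)) = (3,7) ∈ E(G2) ✓
  (0,3) → (φ(0),φ(3)) = (4,7) ∈ E(G2) ✓
  (0,4) → (φ(0),φ(4)) = (7,10) ∈ E(G2) ✓
  (0,5) → (φ(0),φ(5)) = (6,7) ∈ E(G2) ✓
  (0,9) → (φ(0),φ(9)) = (2,7) ∈ E(G2) ✓
  (1,4) → (φ(1),φ(4)) = (3,10) ∈ E(G2) ✓
  (1,5) → (φ(1),φ(5)) = (3,6) ∈ E(G2) ✓
  (1,7) → (φ(1),φ(7)) = (0,3) ∈ E(G2) ✓
  (1,10) → (φ(1),φ(10)) = (3,8) ∈ E(G2) ✓
  (3,4) → (φ(3),φ(4)) = (4,10) ∈ E(G2) ✓
  (3,5) → (φ(3),φ(5)) = (4,6) ∈ E(G2) ✓
  (3,7) → (φ(3),φ(7)) = (0,4) ∈ E(G2) ✓
  (3,9) → (φ(3),φ(9)) = (2,4) ∈ E(G2) ✓
  (4,5) → (φ(4),φ(5)) = (6,10) ∈ E(G2) ✓
  (4,6) → (φ(4),φ(6)) = (1,10) ∈ E(G2) ✓
  (4,7) → (φ(4),φ(7)) = (0,10) ∈ E(G2) ✓
  (4,10) → (φ(4),φ(10)) = (8,10) ∈ E(G2) ✓
  (5,6) → (φ(5),φ(6)) = (1,6) ∈ E(G2) ✓
  (5,8) → (φ(5),φ(8)) = (5,6) ∈ E(G2) ✓
  (5,9) → (φ(5),φ(9)) = (2,6) ∈ E(G2) ✓
  (6,8) → (φ(6),φ(8)) = (1,5) ∈ E(G2) ✓
  (6,10) → (φ(6),φ(10)) = (1,8) ∈ E(G2) ✓
  (7,8) → (φ(7),φ(8)) = (0,5) ∈ E(G2) ✓
  (7,10) → (φ(7),φ(10)) = (0,8) ∈ E(G2) ✓
  (8,9) → (φ(8),φ(9)) = (2,5) ∈ E(G2) ✓
  (8,10) → (φ(8),φ(10)) = (5,8) ∈ E(G2) ✓
All 26 edges of G1 map to edges of G2, and |E(G1)| = |E(G2)| = 26, so φ is a bijection on edges as well as vertices. Hence G1 ≅ G2.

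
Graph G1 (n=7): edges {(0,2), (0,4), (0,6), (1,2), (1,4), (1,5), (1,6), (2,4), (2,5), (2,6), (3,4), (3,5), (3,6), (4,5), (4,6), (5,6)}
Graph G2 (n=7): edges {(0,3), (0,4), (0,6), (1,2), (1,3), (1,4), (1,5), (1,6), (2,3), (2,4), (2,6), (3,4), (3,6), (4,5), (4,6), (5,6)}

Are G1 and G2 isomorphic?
Yes, isomorphic

The graphs are isomorphic.
One valid mapping φ: V(G1) → V(G2): 0→5, 1→2, 2→1, 3→0, 4→6, 5→3, 6→4

Verify φ preserves adjacency — for each edge of G1, its image is an edge of G2:
  (0,2) → (φ(0),φ(2)) = (1,5) ∈ E(G2) ✓
  (0,4) → (φ(0),φ(4)) = (5,6) ∈ E(G2) ✓
  (0,6) → (φ(0),φ(6)) = (4,5) ∈ E(G2) ✓
  (1,2) → (φ(1),φ(2)) = (1,2) ∈ E(G2) ✓
  (1,4) → (φ(1),φ(4)) = (2,6) ∈ E(G2) ✓
  (1,5) → (φ(1),φ(5)) = (2,3) ∈ E(G2) ✓
  (1,6) → (φ(1),φ(6)) = (2,4) ∈ E(G2) ✓
  (2,4) → (φ(2),φ(4)) = (1,6) ∈ E(G2) ✓
  (2,5) → (φ(2),φ(5)) = (1,3) ∈ E(G2) ✓
  (2,6) → (φ(2),φ(6)) = (1,4) ∈ E(G2) ✓
  (3,4) → (φ(3),φ(4)) = (0,6) ∈ E(G2) ✓
  (3,5) → (φ(3),φ(5)) = (0,3) ∈ E(G2) ✓
  (3,6) → (φ(3),φ(6)) = (0,4) ∈ E(G2) ✓
  (4,5) → (φ(4),φ(5)) = (3,6) ∈ E(G2) ✓
  (4,6) → (φ(4),φ(6)) = (4,6) ∈ E(G2) ✓
  (5,6) → (φ(5),φ(6)) = (3,4) ∈ E(G2) ✓
All 16 edges of G1 map to edges of G2, and |E(G1)| = |E(G2)| = 16, so φ is a bijection on edges as well as vertices. Hence G1 ≅ G2.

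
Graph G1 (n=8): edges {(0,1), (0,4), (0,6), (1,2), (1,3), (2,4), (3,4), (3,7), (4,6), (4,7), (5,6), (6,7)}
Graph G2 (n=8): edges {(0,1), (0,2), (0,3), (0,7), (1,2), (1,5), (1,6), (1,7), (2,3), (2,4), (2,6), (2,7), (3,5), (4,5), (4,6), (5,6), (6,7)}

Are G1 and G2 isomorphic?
No, not isomorphic

The graphs are NOT isomorphic.

Counting triangles (3-cliques): G1 has 3, G2 has 11.
Triangle count is an isomorphism invariant, so differing triangle counts rule out isomorphism.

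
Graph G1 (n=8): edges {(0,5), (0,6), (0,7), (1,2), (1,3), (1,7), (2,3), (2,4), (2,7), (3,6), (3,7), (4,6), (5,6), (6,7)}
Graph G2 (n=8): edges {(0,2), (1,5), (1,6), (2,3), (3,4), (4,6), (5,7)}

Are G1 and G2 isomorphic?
No, not isomorphic

The graphs are NOT isomorphic.

Counting triangles (3-cliques): G1 has 7, G2 has 0.
Triangle count is an isomorphism invariant, so differing triangle counts rule out isomorphism.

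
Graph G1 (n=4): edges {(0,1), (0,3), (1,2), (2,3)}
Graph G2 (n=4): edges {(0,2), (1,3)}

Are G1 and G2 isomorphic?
No, not isomorphic

The graphs are NOT isomorphic.

Connected components of G1: 1 component(s) with vertex sets [[0, 1, 2, 3]], sizes [4].
Connected components of G2: 2 component(s) with vertex sets [[0, 2], [1, 3]], sizes [2, 2].
The number of connected components (and the multiset of component sizes) is an isomorphism invariant — an isomorphism maps each component of G1 bijectively onto a component of G2. Since G1 has 1 component(s) and G2 has 2, they cannot be isomorphic.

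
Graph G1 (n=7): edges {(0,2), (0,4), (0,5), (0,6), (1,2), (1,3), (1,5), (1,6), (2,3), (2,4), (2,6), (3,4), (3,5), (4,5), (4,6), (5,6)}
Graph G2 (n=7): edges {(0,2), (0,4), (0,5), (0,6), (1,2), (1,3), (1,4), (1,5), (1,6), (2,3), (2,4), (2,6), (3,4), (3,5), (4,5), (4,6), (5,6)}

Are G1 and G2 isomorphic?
No, not isomorphic

The graphs are NOT isomorphic.

Counting edges: G1 has 16 edge(s); G2 has 17 edge(s).
Edge count is an isomorphism invariant (a bijection on vertices induces a bijection on edges), so differing edge counts rule out isomorphism.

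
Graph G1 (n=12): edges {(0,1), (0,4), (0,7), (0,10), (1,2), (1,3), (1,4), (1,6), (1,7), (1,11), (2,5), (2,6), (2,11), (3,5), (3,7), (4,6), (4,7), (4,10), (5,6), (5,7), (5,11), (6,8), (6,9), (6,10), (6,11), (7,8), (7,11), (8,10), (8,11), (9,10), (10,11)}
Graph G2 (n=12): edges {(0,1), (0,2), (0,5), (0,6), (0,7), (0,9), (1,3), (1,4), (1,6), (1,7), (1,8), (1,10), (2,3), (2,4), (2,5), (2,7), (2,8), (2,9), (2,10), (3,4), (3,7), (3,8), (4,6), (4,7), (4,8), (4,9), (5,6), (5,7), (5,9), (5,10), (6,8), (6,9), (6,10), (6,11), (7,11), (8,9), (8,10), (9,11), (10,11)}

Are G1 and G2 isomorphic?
No, not isomorphic

The graphs are NOT isomorphic.

Counting triangles (3-cliques): G1 has 24, G2 has 40.
Triangle count is an isomorphism invariant, so differing triangle counts rule out isomorphism.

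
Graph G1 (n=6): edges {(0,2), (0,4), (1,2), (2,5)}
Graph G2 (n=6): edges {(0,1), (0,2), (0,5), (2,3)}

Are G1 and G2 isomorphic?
Yes, isomorphic

The graphs are isomorphic.
One valid mapping φ: V(G1) → V(G2): 0→2, 1→1, 2→0, 3→4, 4→3, 5→5

Verify φ preserves adjacency — for each edge of G1, its image is an edge of G2:
  (0,2) → (φ(0),φ(2)) = (0,2) ∈ E(G2) ✓
  (0,4) → (φ(0),φ(4)) = (2,3) ∈ E(G2) ✓
  (1,2) → (φ(1),φ(2)) = (0,1) ∈ E(G2) ✓
  (2,5) → (φ(2),φ(5)) = (0,5) ∈ E(G2) ✓
All 4 edges of G1 map to edges of G2, and |E(G1)| = |E(G2)| = 4, so φ is a bijection on edges as well as vertices. Hence G1 ≅ G2.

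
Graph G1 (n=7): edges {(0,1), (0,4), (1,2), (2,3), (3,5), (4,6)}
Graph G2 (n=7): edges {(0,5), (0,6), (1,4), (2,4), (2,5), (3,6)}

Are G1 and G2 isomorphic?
Yes, isomorphic

The graphs are isomorphic.
One valid mapping φ: V(G1) → V(G2): 0→0, 1→5, 2→2, 3→4, 4→6, 5→1, 6→3

Verify φ preserves adjacency — for each edge of G1, its image is an edge of G2:
  (0,1) → (φ(0),φ(1)) = (0,5) ∈ E(G2) ✓
  (0,4) → (φ(0),φ(4)) = (0,6) ∈ E(G2) ✓
  (1,2) → (φ(1),φ(2)) = (2,5) ∈ E(G2) ✓
  (2,3) → (φ(2),φ(3)) = (2,4) ∈ E(G2) ✓
  (3,5) → (φ(3),φ(5)) = (1,4) ∈ E(G2) ✓
  (4,6) → (φ(4),φ(6)) = (3,6) ∈ E(G2) ✓
All 6 edges of G1 map to edges of G2, and |E(G1)| = |E(G2)| = 6, so φ is a bijection on edges as well as vertices. Hence G1 ≅ G2.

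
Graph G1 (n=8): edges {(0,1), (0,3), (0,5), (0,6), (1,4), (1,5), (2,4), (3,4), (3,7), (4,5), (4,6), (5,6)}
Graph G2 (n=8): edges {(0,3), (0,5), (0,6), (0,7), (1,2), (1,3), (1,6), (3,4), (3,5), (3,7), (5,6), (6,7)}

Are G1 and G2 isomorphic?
Yes, isomorphic

The graphs are isomorphic.
One valid mapping φ: V(G1) → V(G2): 0→6, 1→5, 2→4, 3→1, 4→3, 5→0, 6→7, 7→2

Verify φ preserves adjacency — for each edge of G1, its image is an edge of G2:
  (0,1) → (φ(0),φ(1)) = (5,6) ∈ E(G2) ✓
  (0,3) → (φ(0),φ(3)) = (1,6) ∈ E(G2) ✓
  (0,5) → (φ(0),φ(5)) = (0,6) ∈ E(G2) ✓
  (0,6) → (φ(0),φ(6)) = (6,7) ∈ E(G2) ✓
  (1,4) → (φ(1),φ(4)) = (3,5) ∈ E(G2) ✓
  (1,5) → (φ(1),φ(5)) = (0,5) ∈ E(G2) ✓
  (2,4) → (φ(2),φ(4)) = (3,4) ∈ E(G2) ✓
  (3,4) → (φ(3),φ(4)) = (1,3) ∈ E(G2) ✓
  (3,7) → (φ(3),φ(7)) = (1,2) ∈ E(G2) ✓
  (4,5) → (φ(4),φ(5)) = (0,3) ∈ E(G2) ✓
  (4,6) → (φ(4),φ(6)) = (3,7) ∈ E(G2) ✓
  (5,6) → (φ(5),φ(6)) = (0,7) ∈ E(G2) ✓
All 12 edges of G1 map to edges of G2, and |E(G1)| = |E(G2)| = 12, so φ is a bijection on edges as well as vertices. Hence G1 ≅ G2.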